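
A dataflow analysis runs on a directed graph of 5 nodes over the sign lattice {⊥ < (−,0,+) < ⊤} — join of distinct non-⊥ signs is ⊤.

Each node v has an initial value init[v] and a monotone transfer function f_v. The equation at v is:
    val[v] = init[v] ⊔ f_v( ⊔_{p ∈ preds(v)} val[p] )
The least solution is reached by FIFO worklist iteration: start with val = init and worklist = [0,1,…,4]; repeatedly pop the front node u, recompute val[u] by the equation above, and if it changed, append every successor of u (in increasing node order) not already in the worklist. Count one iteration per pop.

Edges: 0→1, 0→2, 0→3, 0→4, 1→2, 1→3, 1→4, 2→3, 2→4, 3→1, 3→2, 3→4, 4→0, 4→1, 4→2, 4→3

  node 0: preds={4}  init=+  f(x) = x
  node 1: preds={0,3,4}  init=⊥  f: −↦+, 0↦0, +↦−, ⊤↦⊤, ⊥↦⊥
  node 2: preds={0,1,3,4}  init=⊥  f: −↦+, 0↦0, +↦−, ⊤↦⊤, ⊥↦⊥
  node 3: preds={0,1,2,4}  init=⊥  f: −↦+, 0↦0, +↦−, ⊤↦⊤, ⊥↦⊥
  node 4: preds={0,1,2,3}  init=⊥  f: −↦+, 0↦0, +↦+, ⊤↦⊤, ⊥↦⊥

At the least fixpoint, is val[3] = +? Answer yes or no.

no

Trace (12 dequeues):
  [1] u=0 | in ⊥ | out + | ==
  [2] u=1 | in + | out − | prev ⊥ | push {}
  [3] u=2 | in ⊤ | out ⊤ | prev ⊥ | push {}
  [4] u=3 | in ⊤ | out ⊤ | prev ⊥ | push {1,2}
  [5] u=4 | in ⊤ | out ⊤ | prev ⊥ | push {0,3}
  [6] u=1 | in ⊤ | out ⊤ | prev − | push {4}
  [7] u=2 | in ⊤ | out ⊤ | ==
  [8] u=0 | in ⊤ | out ⊤ | prev + | push {1,2}
  [9] u=3 | in ⊤ | out ⊤ | ==
  [10] u=4 | in ⊤ | out ⊤ | ==
  [11] u=1 | in ⊤ | out ⊤ | ==
  [12] u=2 | in ⊤ | out ⊤ | ==

Converged values:
  [0] ⊤
  [1] ⊤
  [2] ⊤
  [3] ⊤
  [4] ⊤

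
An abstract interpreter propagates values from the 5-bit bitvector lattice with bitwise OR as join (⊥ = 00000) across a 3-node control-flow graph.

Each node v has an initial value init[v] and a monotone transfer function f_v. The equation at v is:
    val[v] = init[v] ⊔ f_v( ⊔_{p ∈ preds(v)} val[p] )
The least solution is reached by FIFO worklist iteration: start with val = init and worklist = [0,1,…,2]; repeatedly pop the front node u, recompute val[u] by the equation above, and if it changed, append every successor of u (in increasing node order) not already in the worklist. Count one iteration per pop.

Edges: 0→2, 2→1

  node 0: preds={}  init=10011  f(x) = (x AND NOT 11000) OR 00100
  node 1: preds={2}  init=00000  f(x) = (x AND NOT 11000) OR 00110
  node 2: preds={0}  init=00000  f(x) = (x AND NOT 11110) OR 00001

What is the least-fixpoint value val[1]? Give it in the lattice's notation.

Trace (4 dequeues):
  [1] u=0 | in 00000 | out 10111 | prev 10011 | push {}
  [2] u=1 | in 00000 | out 00110 | prev 00000 | push {}
  [3] u=2 | in 10111 | out 00001 | prev 00000 | push {1}
  [4] u=1 | in 00001 | out 00111 | prev 00110 | push {}

Converged values:
  [0] 10111
  [1] 00111
  [2] 00001

00111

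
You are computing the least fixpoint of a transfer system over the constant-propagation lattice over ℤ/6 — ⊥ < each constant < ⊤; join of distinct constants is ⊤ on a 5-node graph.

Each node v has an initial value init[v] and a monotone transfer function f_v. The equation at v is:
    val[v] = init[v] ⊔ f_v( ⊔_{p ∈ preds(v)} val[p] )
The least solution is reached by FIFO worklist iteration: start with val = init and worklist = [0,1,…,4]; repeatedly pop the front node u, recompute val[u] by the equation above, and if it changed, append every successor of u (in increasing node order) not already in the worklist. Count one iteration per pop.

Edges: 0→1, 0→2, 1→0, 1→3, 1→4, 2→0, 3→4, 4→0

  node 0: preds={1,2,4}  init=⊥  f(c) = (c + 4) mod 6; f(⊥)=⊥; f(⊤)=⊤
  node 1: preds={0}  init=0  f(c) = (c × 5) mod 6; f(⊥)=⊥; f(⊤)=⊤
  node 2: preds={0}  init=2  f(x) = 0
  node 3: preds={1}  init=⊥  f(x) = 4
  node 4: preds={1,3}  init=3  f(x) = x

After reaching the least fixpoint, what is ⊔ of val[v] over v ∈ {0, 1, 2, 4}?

⊤

Iteration log — 6 steps:
  step 1. node 0  ⊔preds=⊤  new=⊤  old=⊥  +wl: 
  step 2. node 1  ⊔preds=⊤  new=⊤  old=0  +wl: 0
  step 3. node 2  ⊔preds=⊤  new=⊤  old=2  +wl: 
  step 4. node 3  ⊔preds=⊤  new=4  old=⊥  +wl: 
  step 5. node 4  ⊔preds=⊤  new=⊤  old=3  +wl: 
  step 6. node 0  ⊔preds=⊤  new=⊤  stable

Least fixpoint reached:
  node 0: ⊤
  node 1: ⊤
  node 2: ⊤
  node 3: 4
  node 4: ⊤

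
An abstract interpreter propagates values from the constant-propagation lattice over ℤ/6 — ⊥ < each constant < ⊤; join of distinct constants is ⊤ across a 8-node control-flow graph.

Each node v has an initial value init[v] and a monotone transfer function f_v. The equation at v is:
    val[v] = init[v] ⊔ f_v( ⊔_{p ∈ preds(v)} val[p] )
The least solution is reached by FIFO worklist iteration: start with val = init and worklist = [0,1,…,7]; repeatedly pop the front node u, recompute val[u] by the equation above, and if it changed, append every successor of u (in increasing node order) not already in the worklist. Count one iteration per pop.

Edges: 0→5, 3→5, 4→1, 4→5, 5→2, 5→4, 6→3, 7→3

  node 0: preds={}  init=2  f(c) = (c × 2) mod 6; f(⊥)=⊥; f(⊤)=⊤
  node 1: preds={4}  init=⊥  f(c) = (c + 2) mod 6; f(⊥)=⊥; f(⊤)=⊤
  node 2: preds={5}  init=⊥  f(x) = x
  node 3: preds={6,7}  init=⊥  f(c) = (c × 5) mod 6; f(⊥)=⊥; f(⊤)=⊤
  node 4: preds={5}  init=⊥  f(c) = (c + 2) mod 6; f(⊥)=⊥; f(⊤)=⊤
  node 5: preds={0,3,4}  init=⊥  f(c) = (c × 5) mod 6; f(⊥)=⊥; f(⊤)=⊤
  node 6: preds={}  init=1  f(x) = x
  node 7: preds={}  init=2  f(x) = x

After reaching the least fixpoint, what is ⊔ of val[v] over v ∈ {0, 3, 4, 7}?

⊤

Worklist (12 pops):
  #1 pop 0: in=⊥ → 2 (no change)
  #2 pop 1: in=⊥ → ⊥ (no change)
  #3 pop 2: in=⊥ → ⊥ (no change)
  #4 pop 3: in=⊤ → ⊤ (was ⊥); enqueue []
  #5 pop 4: in=⊥ → ⊥ (no change)
  #6 pop 5: in=⊤ → ⊤ (was ⊥); enqueue [2,4]
  #7 pop 6: in=⊥ → 1 (no change)
  #8 pop 7: in=⊥ → 2 (no change)
  #9 pop 2: in=⊤ → ⊤ (was ⊥); enqueue []
  #10 pop 4: in=⊤ → ⊤ (was ⊥); enqueue [1,5]
  #11 pop 1: in=⊤ → ⊤ (was ⊥); enqueue []
  #12 pop 5: in=⊤ → ⊤ (no change)

Fixpoint:
  val[0] = 2
  val[1] = ⊤
  val[2] = ⊤
  val[3] = ⊤
  val[4] = ⊤
  val[5] = ⊤
  val[6] = 1
  val[7] = 2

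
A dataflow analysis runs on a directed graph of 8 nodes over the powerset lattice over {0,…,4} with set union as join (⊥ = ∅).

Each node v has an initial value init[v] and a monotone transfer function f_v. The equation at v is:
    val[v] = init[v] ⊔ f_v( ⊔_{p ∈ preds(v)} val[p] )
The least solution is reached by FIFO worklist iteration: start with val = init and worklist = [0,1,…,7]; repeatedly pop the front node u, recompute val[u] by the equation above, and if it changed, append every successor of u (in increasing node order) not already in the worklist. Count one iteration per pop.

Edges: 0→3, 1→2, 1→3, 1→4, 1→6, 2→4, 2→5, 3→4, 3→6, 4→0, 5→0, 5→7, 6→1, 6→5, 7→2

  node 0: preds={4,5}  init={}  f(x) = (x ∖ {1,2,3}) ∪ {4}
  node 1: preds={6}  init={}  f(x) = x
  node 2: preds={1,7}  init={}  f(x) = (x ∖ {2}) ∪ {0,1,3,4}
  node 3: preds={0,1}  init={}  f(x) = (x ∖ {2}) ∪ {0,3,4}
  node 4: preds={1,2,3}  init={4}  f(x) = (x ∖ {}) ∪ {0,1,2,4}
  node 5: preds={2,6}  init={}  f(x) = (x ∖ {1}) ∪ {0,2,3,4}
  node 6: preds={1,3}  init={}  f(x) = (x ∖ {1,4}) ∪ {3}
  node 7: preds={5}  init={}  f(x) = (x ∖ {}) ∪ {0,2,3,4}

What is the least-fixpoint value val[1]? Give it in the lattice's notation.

{0,3}

Trace (15 dequeues):
  [1] u=0 | in {4} | out {4} | prev {} | push {}
  [2] u=1 | in {} | out {} | ==
  [3] u=2 | in {} | out {0,1,3,4} | prev {} | push {}
  [4] u=3 | in {4} | out {0,3,4} | prev {} | push {}
  [5] u=4 | in {0,1,3,4} | out {0,1,2,3,4} | prev {4} | push {0}
  [6] u=5 | in {0,1,3,4} | out {0,2,3,4} | prev {} | push {}
  [7] u=6 | in {0,3,4} | out {0,3} | prev {} | push {1,5}
  [8] u=7 | in {0,2,3,4} | out {0,2,3,4} | prev {} | push {2}
  [9] u=0 | in {0,1,2,3,4} | out {0,4} | prev {4} | push {3}
  [10] u=1 | in {0,3} | out {0,3} | prev {} | push {4,6}
  [11] u=5 | in {0,1,3,4} | out {0,2,3,4} | ==
  [12] u=2 | in {0,2,3,4} | out {0,1,3,4} | ==
  [13] u=3 | in {0,3,4} | out {0,3,4} | ==
  [14] u=4 | in {0,1,3,4} | out {0,1,2,3,4} | ==
  [15] u=6 | in {0,3,4} | out {0,3} | ==

Converged values:
  [0] {0,4}
  [1] {0,3}
  [2] {0,1,3,4}
  [3] {0,3,4}
  [4] {0,1,2,3,4}
  [5] {0,2,3,4}
  [6] {0,3}
  [7] {0,2,3,4}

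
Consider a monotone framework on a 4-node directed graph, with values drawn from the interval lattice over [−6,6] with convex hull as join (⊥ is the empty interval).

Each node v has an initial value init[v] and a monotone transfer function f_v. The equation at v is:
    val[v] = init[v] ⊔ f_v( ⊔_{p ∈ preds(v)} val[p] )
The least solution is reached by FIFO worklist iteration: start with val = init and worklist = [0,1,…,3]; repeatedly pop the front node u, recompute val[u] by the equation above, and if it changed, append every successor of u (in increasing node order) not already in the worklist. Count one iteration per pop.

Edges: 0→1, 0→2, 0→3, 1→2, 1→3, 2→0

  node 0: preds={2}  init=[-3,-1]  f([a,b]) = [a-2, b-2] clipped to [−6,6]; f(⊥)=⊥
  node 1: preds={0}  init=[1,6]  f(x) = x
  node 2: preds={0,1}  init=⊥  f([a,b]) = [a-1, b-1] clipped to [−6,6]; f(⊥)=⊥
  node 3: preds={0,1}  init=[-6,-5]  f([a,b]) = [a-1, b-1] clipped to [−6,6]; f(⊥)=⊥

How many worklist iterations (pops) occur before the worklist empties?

Worklist (9 pops):
  #1 pop 0: in=⊥ → [-3,-1] (no change)
  #2 pop 1: in=[-3,-1] → [-3,6] (was [1,6]); enqueue []
  #3 pop 2: in=[-3,6] → [-4,5] (was ⊥); enqueue [0]
  #4 pop 3: in=[-3,6] → [-6,5] (was [-6,-5]); enqueue []
  #5 pop 0: in=[-4,5] → [-6,3] (was [-3,-1]); enqueue [1,2,3]
  #6 pop 1: in=[-6,3] → [-6,6] (was [-3,6]); enqueue []
  #7 pop 2: in=[-6,6] → [-6,5] (was [-4,5]); enqueue [0]
  #8 pop 3: in=[-6,6] → [-6,5] (no change)
  #9 pop 0: in=[-6,5] → [-6,3] (no change)

Fixpoint:
  val[0] = [-6,3]
  val[1] = [-6,6]
  val[2] = [-6,5]
  val[3] = [-6,5]

9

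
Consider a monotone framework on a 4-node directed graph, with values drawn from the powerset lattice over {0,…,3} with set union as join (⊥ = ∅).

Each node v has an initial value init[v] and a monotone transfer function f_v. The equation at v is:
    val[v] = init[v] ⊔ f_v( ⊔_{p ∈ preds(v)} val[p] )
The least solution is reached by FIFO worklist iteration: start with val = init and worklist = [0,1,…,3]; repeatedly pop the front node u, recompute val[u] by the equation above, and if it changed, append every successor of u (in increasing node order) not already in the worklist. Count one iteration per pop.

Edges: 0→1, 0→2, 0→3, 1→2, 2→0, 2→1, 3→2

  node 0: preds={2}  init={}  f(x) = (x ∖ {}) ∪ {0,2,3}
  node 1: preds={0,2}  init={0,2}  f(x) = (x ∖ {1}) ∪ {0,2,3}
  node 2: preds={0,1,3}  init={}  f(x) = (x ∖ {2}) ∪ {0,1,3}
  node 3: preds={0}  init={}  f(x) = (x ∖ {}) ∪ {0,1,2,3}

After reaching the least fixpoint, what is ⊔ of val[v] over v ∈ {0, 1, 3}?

{0,1,2,3}

Iteration log — 8 steps:
  step 1. node 0  ⊔preds={}  new={0,2,3}  old={}  +wl: 
  step 2. node 1  ⊔preds={0,2,3}  new={0,2,3}  old={0,2}  +wl: 
  step 3. node 2  ⊔preds={0,2,3}  new={0,1,3}  old={}  +wl: 0,1
  step 4. node 3  ⊔preds={0,2,3}  new={0,1,2,3}  old={}  +wl: 2
  step 5. node 0  ⊔preds={0,1,3}  new={0,1,2,3}  old={0,2,3}  +wl: 3
  step 6. node 1  ⊔preds={0,1,2,3}  new={0,2,3}  stable
  step 7. node 2  ⊔preds={0,1,2,3}  new={0,1,3}  stable
  step 8. node 3  ⊔preds={0,1,2,3}  new={0,1,2,3}  stable

Least fixpoint reached:
  node 0: {0,1,2,3}
  node 1: {0,2,3}
  node 2: {0,1,3}
  node 3: {0,1,2,3}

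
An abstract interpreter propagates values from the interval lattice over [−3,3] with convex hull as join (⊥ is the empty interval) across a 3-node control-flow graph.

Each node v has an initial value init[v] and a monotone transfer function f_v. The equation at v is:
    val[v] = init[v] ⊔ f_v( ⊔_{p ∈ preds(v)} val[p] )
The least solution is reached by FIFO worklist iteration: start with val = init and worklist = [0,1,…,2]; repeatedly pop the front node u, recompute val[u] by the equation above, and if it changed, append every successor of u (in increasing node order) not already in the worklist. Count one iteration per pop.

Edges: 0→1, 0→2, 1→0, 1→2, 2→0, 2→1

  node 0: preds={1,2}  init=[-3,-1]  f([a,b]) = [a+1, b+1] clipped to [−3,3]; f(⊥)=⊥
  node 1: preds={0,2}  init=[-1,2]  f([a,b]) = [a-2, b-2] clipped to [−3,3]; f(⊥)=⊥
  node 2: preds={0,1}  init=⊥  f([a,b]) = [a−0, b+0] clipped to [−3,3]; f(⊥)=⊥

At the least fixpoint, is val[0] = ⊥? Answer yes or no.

Worklist (5 pops):
  #1 pop 0: in=[-1,2] → [-3,3] (was [-3,-1]); enqueue []
  #2 pop 1: in=[-3,3] → [-3,2] (was [-1,2]); enqueue [0]
  #3 pop 2: in=[-3,3] → [-3,3] (was ⊥); enqueue [1]
  #4 pop 0: in=[-3,3] → [-3,3] (no change)
  #5 pop 1: in=[-3,3] → [-3,2] (no change)

Fixpoint:
  val[0] = [-3,3]
  val[1] = [-3,2]
  val[2] = [-3,3]

no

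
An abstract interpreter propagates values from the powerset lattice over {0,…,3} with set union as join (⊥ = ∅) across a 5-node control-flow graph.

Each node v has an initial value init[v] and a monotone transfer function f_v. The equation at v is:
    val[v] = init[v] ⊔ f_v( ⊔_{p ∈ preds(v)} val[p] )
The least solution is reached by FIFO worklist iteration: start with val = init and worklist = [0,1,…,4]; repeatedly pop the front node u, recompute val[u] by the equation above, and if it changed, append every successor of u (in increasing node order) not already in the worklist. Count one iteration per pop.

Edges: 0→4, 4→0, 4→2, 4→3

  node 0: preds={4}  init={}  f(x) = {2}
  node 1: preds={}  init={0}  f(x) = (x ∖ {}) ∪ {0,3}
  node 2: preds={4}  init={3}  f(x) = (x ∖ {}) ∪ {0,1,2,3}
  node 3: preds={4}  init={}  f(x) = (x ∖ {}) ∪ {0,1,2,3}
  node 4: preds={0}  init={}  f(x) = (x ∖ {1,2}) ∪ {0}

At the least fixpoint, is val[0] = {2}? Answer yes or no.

Worklist (8 pops):
  #1 pop 0: in={} → {2} (was {}); enqueue []
  #2 pop 1: in={} → {0,3} (was {0}); enqueue []
  #3 pop 2: in={} → {0,1,2,3} (was {3}); enqueue []
  #4 pop 3: in={} → {0,1,2,3} (was {}); enqueue []
  #5 pop 4: in={2} → {0} (was {}); enqueue [0,2,3]
  #6 pop 0: in={0} → {2} (no change)
  #7 pop 2: in={0} → {0,1,2,3} (no change)
  #8 pop 3: in={0} → {0,1,2,3} (no change)

Fixpoint:
  val[0] = {2}
  val[1] = {0,3}
  val[2] = {0,1,2,3}
  val[3] = {0,1,2,3}
  val[4] = {0}

yes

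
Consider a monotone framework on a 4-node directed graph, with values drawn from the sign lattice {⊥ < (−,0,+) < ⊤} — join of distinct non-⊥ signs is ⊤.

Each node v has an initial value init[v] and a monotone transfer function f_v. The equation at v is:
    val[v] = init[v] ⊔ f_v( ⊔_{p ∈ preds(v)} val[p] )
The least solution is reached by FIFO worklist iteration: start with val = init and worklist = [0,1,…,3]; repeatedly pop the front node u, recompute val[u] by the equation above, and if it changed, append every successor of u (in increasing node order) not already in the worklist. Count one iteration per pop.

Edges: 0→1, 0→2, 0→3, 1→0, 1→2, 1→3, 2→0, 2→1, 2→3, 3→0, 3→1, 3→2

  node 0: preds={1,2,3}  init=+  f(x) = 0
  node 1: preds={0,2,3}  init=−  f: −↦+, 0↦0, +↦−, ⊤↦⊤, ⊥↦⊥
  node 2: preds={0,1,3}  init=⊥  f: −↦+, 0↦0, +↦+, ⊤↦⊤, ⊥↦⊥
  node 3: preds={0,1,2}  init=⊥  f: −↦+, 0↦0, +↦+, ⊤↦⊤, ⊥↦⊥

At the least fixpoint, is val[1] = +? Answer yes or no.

Trace (7 dequeues):
  [1] u=0 | in − | out ⊤ | prev + | push {}
  [2] u=1 | in ⊤ | out ⊤ | prev − | push {0}
  [3] u=2 | in ⊤ | out ⊤ | prev ⊥ | push {1}
  [4] u=3 | in ⊤ | out ⊤ | prev ⊥ | push {2}
  [5] u=0 | in ⊤ | out ⊤ | ==
  [6] u=1 | in ⊤ | out ⊤ | ==
  [7] u=2 | in ⊤ | out ⊤ | ==

Converged values:
  [0] ⊤
  [1] ⊤
  [2] ⊤
  [3] ⊤

no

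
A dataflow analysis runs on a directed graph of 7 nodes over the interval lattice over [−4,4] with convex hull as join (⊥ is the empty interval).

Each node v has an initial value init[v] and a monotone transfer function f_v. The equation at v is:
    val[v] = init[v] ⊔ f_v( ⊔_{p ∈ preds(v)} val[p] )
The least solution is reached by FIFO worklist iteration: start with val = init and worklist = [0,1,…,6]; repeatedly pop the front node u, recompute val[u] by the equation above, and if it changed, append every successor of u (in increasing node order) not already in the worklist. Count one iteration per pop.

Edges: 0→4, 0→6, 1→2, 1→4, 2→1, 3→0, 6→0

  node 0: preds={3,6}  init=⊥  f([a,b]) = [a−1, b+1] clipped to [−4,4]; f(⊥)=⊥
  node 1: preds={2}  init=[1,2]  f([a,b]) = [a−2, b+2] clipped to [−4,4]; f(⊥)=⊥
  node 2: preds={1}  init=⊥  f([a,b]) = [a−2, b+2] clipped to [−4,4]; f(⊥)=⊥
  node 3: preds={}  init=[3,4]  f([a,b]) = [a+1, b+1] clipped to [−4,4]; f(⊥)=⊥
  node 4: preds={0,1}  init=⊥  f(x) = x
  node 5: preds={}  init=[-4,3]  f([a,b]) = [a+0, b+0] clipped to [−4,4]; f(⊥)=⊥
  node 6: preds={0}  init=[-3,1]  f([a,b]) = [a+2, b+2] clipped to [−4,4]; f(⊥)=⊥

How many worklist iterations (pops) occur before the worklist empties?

Trace (14 dequeues):
  [1] u=0 | in [-3,4] | out [-4,4] | prev ⊥ | push {}
  [2] u=1 | in ⊥ | out [1,2] | ==
  [3] u=2 | in [1,2] | out [-1,4] | prev ⊥ | push {1}
  [4] u=3 | in ⊥ | out [3,4] | ==
  [5] u=4 | in [-4,4] | out [-4,4] | prev ⊥ | push {}
  [6] u=5 | in ⊥ | out [-4,3] | ==
  [7] u=6 | in [-4,4] | out [-3,4] | prev [-3,1] | push {0}
  [8] u=1 | in [-1,4] | out [-3,4] | prev [1,2] | push {2,4}
  [9] u=0 | in [-3,4] | out [-4,4] | ==
  [10] u=2 | in [-3,4] | out [-4,4] | prev [-1,4] | push {1}
  [11] u=4 | in [-4,4] | out [-4,4] | ==
  [12] u=1 | in [-4,4] | out [-4,4] | prev [-3,4] | push {2,4}
  [13] u=2 | in [-4,4] | out [-4,4] | ==
  [14] u=4 | in [-4,4] | out [-4,4] | ==

Converged values:
  [0] [-4,4]
  [1] [-4,4]
  [2] [-4,4]
  [3] [3,4]
  [4] [-4,4]
  [5] [-4,3]
  [6] [-3,4]

14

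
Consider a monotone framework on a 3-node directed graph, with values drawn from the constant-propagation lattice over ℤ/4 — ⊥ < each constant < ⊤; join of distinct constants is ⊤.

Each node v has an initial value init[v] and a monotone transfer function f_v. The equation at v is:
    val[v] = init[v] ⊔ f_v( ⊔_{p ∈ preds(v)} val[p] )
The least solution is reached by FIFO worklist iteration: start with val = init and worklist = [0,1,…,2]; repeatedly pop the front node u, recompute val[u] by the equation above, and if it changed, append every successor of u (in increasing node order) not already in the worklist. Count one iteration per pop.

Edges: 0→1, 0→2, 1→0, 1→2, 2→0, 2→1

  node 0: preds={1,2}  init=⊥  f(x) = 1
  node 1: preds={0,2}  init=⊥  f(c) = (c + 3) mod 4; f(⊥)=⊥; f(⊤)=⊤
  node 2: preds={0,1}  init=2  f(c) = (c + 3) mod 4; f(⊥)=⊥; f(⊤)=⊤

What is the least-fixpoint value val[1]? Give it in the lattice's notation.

Iteration log — 5 steps:
  step 1. node 0  ⊔preds=2  new=1  old=⊥  +wl: 
  step 2. node 1  ⊔preds=⊤  new=⊤  old=⊥  +wl: 0
  step 3. node 2  ⊔preds=⊤  new=⊤  old=2  +wl: 1
  step 4. node 0  ⊔preds=⊤  new=1  stable
  step 5. node 1  ⊔preds=⊤  new=⊤  stable

Least fixpoint reached:
  node 0: 1
  node 1: ⊤
  node 2: ⊤

⊤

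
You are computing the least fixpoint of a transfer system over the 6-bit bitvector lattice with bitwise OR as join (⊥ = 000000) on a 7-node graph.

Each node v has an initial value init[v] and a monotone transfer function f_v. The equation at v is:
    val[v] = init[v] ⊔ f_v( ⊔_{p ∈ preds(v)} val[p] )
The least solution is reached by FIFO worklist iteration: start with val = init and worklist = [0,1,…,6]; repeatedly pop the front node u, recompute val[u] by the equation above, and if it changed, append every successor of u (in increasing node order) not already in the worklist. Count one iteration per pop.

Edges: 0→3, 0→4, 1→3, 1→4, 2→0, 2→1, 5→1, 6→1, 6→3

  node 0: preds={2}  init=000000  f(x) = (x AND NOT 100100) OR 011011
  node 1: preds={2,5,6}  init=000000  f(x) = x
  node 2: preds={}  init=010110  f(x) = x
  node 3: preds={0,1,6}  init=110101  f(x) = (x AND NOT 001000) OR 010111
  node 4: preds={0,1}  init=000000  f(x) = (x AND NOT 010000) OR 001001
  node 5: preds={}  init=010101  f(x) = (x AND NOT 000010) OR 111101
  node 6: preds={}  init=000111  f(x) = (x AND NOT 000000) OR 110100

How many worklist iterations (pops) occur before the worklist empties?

Iteration log — 10 steps:
  step 1. node 0  ⊔preds=010110  new=011011  old=000000  +wl: 
  step 2. node 1  ⊔preds=010111  new=010111  old=000000  +wl: 
  step 3. node 2  ⊔preds=000000  new=010110  stable
  step 4. node 3  ⊔preds=011111  new=110111  old=110101  +wl: 
  step 5. node 4  ⊔preds=011111  new=001111  old=000000  +wl: 
  step 6. node 5  ⊔preds=000000  new=111101  old=010101  +wl: 1
  step 7. node 6  ⊔preds=000000  new=110111  old=000111  +wl: 3
  step 8. node 1  ⊔preds=111111  new=111111  old=010111  +wl: 4
  step 9. node 3  ⊔preds=111111  new=110111  stable
  step 10. node 4  ⊔preds=111111  new=101111  old=001111  +wl: 

Least fixpoint reached:
  node 0: 011011
  node 1: 111111
  node 2: 010110
  node 3: 110111
  node 4: 101111
  node 5: 111101
  node 6: 110111

10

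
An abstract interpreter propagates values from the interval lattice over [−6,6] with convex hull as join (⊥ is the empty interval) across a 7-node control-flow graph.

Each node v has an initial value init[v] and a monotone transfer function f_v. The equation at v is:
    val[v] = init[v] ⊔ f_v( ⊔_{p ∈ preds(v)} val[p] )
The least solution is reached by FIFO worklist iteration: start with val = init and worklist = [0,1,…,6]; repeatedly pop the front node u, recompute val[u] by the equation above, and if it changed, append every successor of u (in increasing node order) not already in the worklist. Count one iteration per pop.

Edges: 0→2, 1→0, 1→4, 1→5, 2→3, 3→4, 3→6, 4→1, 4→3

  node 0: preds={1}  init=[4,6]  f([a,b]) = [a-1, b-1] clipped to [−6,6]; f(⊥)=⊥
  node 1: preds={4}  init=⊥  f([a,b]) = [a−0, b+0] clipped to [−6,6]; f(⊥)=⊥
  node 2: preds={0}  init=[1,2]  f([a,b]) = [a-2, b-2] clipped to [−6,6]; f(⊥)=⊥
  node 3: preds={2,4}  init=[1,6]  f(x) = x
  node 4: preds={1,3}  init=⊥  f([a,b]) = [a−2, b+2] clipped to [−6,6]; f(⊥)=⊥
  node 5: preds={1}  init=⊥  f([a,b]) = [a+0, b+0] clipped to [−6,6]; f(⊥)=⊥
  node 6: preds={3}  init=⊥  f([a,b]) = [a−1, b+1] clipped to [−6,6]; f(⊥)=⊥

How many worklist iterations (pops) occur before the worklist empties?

28

Iteration log — 28 steps:
  step 1. node 0  ⊔preds=⊥  new=[4,6]  stable
  step 2. node 1  ⊔preds=⊥  new=⊥  stable
  step 3. node 2  ⊔preds=[4,6]  new=[1,4]  old=[1,2]  +wl: 
  step 4. node 3  ⊔preds=[1,4]  new=[1,6]  stable
  step 5. node 4  ⊔preds=[1,6]  new=[-1,6]  old=⊥  +wl: 1,3
  step 6. node 5  ⊔preds=⊥  new=⊥  stable
  step 7. node 6  ⊔preds=[1,6]  new=[0,6]  old=⊥  +wl: 
  step 8. node 1  ⊔preds=[-1,6]  new=[-1,6]  old=⊥  +wl: 0,4,5
  step 9. node 3  ⊔preds=[-1,6]  new=[-1,6]  old=[1,6]  +wl: 6
  step 10. node 0  ⊔preds=[-1,6]  new=[-2,6]  old=[4,6]  +wl: 2
  step 11. node 4  ⊔preds=[-1,6]  new=[-3,6]  old=[-1,6]  +wl: 1,3
  step 12. node 5  ⊔preds=[-1,6]  new=[-1,6]  old=⊥  +wl: 
  step 13. node 6  ⊔preds=[-1,6]  new=[-2,6]  old=[0,6]  +wl: 
  step 14. node 2  ⊔preds=[-2,6]  new=[-4,4]  old=[1,4]  +wl: 
  step 15. node 1  ⊔preds=[-3,6]  new=[-3,6]  old=[-1,6]  +wl: 0,4,5
  step 16. node 3  ⊔preds=[-4,6]  new=[-4,6]  old=[-1,6]  +wl: 6
  step 17. node 0  ⊔preds=[-3,6]  new=[-4,6]  old=[-2,6]  +wl: 2
  step 18. node 4  ⊔preds=[-4,6]  new=[-6,6]  old=[-3,6]  +wl: 1,3
  step 19. node 5  ⊔preds=[-3,6]  new=[-3,6]  old=[-1,6]  +wl: 
  step 20. node 6  ⊔preds=[-4,6]  new=[-5,6]  old=[-2,6]  +wl: 
  step 21. node 2  ⊔preds=[-4,6]  new=[-6,4]  old=[-4,4]  +wl: 
  step 22. node 1  ⊔preds=[-6,6]  new=[-6,6]  old=[-3,6]  +wl: 0,4,5
  step 23. node 3  ⊔preds=[-6,6]  new=[-6,6]  old=[-4,6]  +wl: 6
  step 24. node 0  ⊔preds=[-6,6]  new=[-6,6]  old=[-4,6]  +wl: 2
  step 25. node 4  ⊔preds=[-6,6]  new=[-6,6]  stable
  step 26. node 5  ⊔preds=[-6,6]  new=[-6,6]  old=[-3,6]  +wl: 
  step 27. node 6  ⊔preds=[-6,6]  new=[-6,6]  old=[-5,6]  +wl: 
  step 28. node 2  ⊔preds=[-6,6]  new=[-6,4]  stable

Least fixpoint reached:
  node 0: [-6,6]
  node 1: [-6,6]
  node 2: [-6,4]
  node 3: [-6,6]
  node 4: [-6,6]
  node 5: [-6,6]
  node 6: [-6,6]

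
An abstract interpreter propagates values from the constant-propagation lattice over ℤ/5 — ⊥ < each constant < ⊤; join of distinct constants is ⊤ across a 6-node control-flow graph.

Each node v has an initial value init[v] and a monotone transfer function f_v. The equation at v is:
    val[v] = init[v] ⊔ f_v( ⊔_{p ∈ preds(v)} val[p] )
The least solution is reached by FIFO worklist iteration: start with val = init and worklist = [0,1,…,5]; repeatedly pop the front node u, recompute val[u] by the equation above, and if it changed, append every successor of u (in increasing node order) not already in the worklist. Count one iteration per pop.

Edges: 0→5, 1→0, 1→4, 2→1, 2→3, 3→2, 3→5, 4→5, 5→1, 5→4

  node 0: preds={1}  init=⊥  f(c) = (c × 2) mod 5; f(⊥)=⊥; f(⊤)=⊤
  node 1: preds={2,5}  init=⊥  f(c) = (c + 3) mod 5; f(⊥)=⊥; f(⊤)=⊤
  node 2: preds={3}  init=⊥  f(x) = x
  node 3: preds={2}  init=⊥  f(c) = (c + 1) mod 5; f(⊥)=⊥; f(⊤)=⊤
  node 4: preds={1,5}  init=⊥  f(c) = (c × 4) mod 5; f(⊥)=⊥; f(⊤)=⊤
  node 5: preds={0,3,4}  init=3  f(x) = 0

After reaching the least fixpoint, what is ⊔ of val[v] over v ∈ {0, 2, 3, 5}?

Iteration log — 12 steps:
  step 1. node 0  ⊔preds=⊥  new=⊥  stable
  step 2. node 1  ⊔preds=3  new=1  old=⊥  +wl: 0
  step 3. node 2  ⊔preds=⊥  new=⊥  stable
  step 4. node 3  ⊔preds=⊥  new=⊥  stable
  step 5. node 4  ⊔preds=⊤  new=⊤  old=⊥  +wl: 
  step 6. node 5  ⊔preds=⊤  new=⊤  old=3  +wl: 1,4
  step 7. node 0  ⊔preds=1  new=2  old=⊥  +wl: 5
  step 8. node 1  ⊔preds=⊤  new=⊤  old=1  +wl: 0
  step 9. node 4  ⊔preds=⊤  new=⊤  stable
  step 10. node 5  ⊔preds=⊤  new=⊤  stable
  step 11. node 0  ⊔preds=⊤  new=⊤  old=2  +wl: 5
  step 12. node 5  ⊔preds=⊤  new=⊤  stable

Least fixpoint reached:
  node 0: ⊤
  node 1: ⊤
  node 2: ⊥
  node 3: ⊥
  node 4: ⊤
  node 5: ⊤

⊤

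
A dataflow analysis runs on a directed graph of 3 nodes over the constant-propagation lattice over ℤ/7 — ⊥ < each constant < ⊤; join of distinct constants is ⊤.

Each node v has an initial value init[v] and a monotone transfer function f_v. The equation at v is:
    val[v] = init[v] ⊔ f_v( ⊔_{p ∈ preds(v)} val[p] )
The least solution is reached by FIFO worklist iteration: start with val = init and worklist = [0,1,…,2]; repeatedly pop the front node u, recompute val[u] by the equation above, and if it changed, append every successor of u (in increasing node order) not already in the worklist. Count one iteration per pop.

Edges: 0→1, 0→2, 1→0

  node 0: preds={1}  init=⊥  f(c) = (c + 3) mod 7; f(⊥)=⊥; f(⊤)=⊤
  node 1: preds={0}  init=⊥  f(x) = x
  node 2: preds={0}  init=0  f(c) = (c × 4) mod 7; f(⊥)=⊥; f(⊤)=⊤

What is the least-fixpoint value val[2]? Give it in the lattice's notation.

Iteration log — 3 steps:
  step 1. node 0  ⊔preds=⊥  new=⊥  stable
  step 2. node 1  ⊔preds=⊥  new=⊥  stable
  step 3. node 2  ⊔preds=⊥  new=0  stable

Least fixpoint reached:
  node 0: ⊥
  node 1: ⊥
  node 2: 0

0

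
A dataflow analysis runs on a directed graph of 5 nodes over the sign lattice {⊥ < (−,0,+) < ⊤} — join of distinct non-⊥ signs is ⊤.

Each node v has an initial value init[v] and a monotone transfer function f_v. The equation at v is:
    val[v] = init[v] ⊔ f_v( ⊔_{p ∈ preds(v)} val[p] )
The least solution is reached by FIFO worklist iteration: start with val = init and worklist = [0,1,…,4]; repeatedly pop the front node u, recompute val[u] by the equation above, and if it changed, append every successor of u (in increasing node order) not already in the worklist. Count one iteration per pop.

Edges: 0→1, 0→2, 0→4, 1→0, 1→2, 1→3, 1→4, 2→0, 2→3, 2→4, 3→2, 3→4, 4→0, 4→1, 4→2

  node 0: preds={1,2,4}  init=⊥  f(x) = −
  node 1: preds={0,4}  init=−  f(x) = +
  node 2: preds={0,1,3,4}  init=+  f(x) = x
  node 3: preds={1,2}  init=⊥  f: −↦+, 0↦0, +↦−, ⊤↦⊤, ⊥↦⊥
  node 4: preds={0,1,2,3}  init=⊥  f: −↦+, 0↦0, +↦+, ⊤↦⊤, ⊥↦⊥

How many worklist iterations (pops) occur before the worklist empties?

Trace (8 dequeues):
  [1] u=0 | in ⊤ | out − | prev ⊥ | push {}
  [2] u=1 | in − | out ⊤ | prev − | push {0}
  [3] u=2 | in ⊤ | out ⊤ | prev + | push {}
  [4] u=3 | in ⊤ | out ⊤ | prev ⊥ | push {2}
  [5] u=4 | in ⊤ | out ⊤ | prev ⊥ | push {1}
  [6] u=0 | in ⊤ | out − | ==
  [7] u=2 | in ⊤ | out ⊤ | ==
  [8] u=1 | in ⊤ | out ⊤ | ==

Converged values:
  [0] −
  [1] ⊤
  [2] ⊤
  [3] ⊤
  [4] ⊤

8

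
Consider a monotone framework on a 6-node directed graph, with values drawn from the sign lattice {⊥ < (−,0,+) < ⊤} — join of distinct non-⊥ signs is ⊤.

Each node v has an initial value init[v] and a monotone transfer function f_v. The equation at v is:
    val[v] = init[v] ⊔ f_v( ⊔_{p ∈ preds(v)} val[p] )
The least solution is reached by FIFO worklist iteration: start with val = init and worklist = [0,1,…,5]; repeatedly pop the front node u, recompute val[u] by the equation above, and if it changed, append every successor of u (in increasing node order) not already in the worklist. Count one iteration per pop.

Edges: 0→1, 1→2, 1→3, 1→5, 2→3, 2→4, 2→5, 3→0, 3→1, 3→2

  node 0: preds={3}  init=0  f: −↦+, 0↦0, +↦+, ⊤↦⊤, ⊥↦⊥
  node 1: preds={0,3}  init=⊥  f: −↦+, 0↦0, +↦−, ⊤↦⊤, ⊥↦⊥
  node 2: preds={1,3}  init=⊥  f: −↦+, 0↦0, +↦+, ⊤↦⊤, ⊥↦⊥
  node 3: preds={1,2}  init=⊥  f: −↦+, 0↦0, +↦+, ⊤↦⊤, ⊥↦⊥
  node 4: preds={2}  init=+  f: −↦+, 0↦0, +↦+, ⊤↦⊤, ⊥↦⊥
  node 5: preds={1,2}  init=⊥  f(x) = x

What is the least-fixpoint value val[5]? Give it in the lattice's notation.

0

Trace (9 dequeues):
  [1] u=0 | in ⊥ | out 0 | ==
  [2] u=1 | in 0 | out 0 | prev ⊥ | push {}
  [3] u=2 | in 0 | out 0 | prev ⊥ | push {}
  [4] u=3 | in 0 | out 0 | prev ⊥ | push {0,1,2}
  [5] u=4 | in 0 | out ⊤ | prev + | push {}
  [6] u=5 | in 0 | out 0 | prev ⊥ | push {}
  [7] u=0 | in 0 | out 0 | ==
  [8] u=1 | in 0 | out 0 | ==
  [9] u=2 | in 0 | out 0 | ==

Converged values:
  [0] 0
  [1] 0
  [2] 0
  [3] 0
  [4] ⊤
  [5] 0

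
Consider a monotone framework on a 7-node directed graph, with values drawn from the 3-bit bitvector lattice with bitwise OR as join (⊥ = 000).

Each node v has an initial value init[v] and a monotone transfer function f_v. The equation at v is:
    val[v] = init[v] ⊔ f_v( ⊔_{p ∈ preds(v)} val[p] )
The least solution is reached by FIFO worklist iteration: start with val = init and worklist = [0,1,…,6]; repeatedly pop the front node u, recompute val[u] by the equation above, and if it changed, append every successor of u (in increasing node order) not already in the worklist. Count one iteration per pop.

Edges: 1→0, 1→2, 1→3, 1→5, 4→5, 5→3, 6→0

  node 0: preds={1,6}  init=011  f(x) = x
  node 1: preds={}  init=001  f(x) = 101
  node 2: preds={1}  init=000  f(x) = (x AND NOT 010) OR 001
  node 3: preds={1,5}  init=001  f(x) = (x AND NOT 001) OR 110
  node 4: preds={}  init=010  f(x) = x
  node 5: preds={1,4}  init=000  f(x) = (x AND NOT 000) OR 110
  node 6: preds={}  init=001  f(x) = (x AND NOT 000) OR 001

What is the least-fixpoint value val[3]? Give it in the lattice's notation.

111

Trace (9 dequeues):
  [1] u=0 | in 001 | out 011 | ==
  [2] u=1 | in 000 | out 101 | prev 001 | push {0}
  [3] u=2 | in 101 | out 101 | prev 000 | push {}
  [4] u=3 | in 101 | out 111 | prev 001 | push {}
  [5] u=4 | in 000 | out 010 | ==
  [6] u=5 | in 111 | out 111 | prev 000 | push {3}
  [7] u=6 | in 000 | out 001 | ==
  [8] u=0 | in 101 | out 111 | prev 011 | push {}
  [9] u=3 | in 111 | out 111 | ==

Converged values:
  [0] 111
  [1] 101
  [2] 101
  [3] 111
  [4] 010
  [5] 111
  [6] 001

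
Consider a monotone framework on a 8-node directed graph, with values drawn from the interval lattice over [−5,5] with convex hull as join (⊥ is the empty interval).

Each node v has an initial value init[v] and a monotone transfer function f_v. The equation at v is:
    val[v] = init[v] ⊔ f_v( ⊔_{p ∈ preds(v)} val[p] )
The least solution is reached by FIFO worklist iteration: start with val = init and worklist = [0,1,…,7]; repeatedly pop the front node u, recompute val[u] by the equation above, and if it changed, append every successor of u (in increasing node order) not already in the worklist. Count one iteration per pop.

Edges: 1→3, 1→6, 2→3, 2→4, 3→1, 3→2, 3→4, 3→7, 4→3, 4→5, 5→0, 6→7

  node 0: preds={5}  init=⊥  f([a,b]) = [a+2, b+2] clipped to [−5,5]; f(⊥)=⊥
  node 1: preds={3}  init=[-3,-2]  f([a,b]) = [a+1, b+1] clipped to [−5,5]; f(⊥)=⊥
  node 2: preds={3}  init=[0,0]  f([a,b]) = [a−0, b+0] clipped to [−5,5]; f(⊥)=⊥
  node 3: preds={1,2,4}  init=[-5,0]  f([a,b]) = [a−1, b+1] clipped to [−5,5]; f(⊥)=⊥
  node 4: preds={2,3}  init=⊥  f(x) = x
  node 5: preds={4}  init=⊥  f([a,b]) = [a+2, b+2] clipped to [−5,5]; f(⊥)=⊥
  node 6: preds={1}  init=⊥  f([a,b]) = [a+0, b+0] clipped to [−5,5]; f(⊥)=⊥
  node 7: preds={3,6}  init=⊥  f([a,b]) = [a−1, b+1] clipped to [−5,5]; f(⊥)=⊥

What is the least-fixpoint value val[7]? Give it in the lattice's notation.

[-5,5]

Iteration log — 28 steps:
  step 1. node 0  ⊔preds=⊥  new=⊥  stable
  step 2. node 1  ⊔preds=[-5,0]  new=[-4,1]  old=[-3,-2]  +wl: 
  step 3. node 2  ⊔preds=[-5,0]  new=[-5,0]  old=[0,0]  +wl: 
  step 4. node 3  ⊔preds=[-5,1]  new=[-5,2]  old=[-5,0]  +wl: 1,2
  step 5. node 4  ⊔preds=[-5,2]  new=[-5,2]  old=⊥  +wl: 3
  step 6. node 5  ⊔preds=[-5,2]  new=[-3,4]  old=⊥  +wl: 0
  step 7. node 6  ⊔preds=[-4,1]  new=[-4,1]  old=⊥  +wl: 
  step 8. node 7  ⊔preds=[-5,2]  new=[-5,3]  old=⊥  +wl: 
  step 9. node 1  ⊔preds=[-5,2]  new=[-4,3]  old=[-4,1]  +wl: 6
  step 10. node 2  ⊔preds=[-5,2]  new=[-5,2]  old=[-5,0]  +wl: 4
  step 11. node 3  ⊔preds=[-5,3]  new=[-5,4]  old=[-5,2]  +wl: 1,2,7
  step 12. node 0  ⊔preds=[-3,4]  new=[-1,5]  old=⊥  +wl: 
  step 13. node 6  ⊔preds=[-4,3]  new=[-4,3]  old=[-4,1]  +wl: 
  step 14. node 4  ⊔preds=[-5,4]  new=[-5,4]  old=[-5,2]  +wl: 3,5
  step 15. node 1  ⊔preds=[-5,4]  new=[-4,5]  old=[-4,3]  +wl: 6
  step 16. node 2  ⊔preds=[-5,4]  new=[-5,4]  old=[-5,2]  +wl: 4
  step 17. node 7  ⊔preds=[-5,4]  new=[-5,5]  old=[-5,3]  +wl: 
  step 18. node 3  ⊔preds=[-5,5]  new=[-5,5]  old=[-5,4]  +wl: 1,2,7
  step 19. node 5  ⊔preds=[-5,4]  new=[-3,5]  old=[-3,4]  +wl: 0
  step 20. node 6  ⊔preds=[-4,5]  new=[-4,5]  old=[-4,3]  +wl: 
  step 21. node 4  ⊔preds=[-5,5]  new=[-5,5]  old=[-5,4]  +wl: 3,5
  step 22. node 1  ⊔preds=[-5,5]  new=[-4,5]  stable
  step 23. node 2  ⊔preds=[-5,5]  new=[-5,5]  old=[-5,4]  +wl: 4
  step 24. node 7  ⊔preds=[-5,5]  new=[-5,5]  stable
  step 25. node 0  ⊔preds=[-3,5]  new=[-1,5]  stable
  step 26. node 3  ⊔preds=[-5,5]  new=[-5,5]  stable
  step 27. node 5  ⊔preds=[-5,5]  new=[-3,5]  stable
  step 28. node 4  ⊔preds=[-5,5]  new=[-5,5]  stable

Least fixpoint reached:
  node 0: [-1,5]
  node 1: [-4,5]
  node 2: [-5,5]
  node 3: [-5,5]
  node 4: [-5,5]
  node 5: [-3,5]
  node 6: [-4,5]
  node 7: [-5,5]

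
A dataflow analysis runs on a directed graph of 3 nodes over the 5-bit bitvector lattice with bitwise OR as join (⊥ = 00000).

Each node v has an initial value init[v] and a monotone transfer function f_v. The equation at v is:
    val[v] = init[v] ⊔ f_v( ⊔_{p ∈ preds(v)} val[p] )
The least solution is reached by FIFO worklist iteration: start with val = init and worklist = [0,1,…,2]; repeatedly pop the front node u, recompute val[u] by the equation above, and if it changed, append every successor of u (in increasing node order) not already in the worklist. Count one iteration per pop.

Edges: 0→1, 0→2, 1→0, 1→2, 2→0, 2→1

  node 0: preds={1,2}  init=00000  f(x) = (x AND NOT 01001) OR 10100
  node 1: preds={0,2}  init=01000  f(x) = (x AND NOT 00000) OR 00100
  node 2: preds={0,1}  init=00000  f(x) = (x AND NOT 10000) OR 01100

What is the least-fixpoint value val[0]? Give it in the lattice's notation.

10100

Worklist (5 pops):
  #1 pop 0: in=01000 → 10100 (was 00000); enqueue []
  #2 pop 1: in=10100 → 11100 (was 01000); enqueue [0]
  #3 pop 2: in=11100 → 01100 (was 00000); enqueue [1]
  #4 pop 0: in=11100 → 10100 (no change)
  #5 pop 1: in=11100 → 11100 (no change)

Fixpoint:
  val[0] = 10100
  val[1] = 11100
  val[2] = 01100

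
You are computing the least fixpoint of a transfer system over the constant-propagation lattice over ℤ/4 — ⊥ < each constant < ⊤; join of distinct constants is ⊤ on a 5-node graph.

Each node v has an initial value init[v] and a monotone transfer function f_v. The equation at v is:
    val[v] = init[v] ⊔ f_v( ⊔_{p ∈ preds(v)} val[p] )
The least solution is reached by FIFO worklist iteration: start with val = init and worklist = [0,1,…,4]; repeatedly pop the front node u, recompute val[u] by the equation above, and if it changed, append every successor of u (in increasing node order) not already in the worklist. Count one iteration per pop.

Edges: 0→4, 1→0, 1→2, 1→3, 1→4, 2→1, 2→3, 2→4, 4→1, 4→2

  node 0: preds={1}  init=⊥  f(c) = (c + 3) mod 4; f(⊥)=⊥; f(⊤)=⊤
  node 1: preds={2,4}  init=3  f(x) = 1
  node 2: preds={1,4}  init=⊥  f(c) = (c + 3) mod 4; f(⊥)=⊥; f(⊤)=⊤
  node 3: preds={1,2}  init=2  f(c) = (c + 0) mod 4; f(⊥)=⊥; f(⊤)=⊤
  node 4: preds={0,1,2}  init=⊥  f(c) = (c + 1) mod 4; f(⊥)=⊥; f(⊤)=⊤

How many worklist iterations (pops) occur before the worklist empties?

9

Worklist (9 pops):
  #1 pop 0: in=3 → 2 (was ⊥); enqueue []
  #2 pop 1: in=⊥ → ⊤ (was 3); enqueue [0]
  #3 pop 2: in=⊤ → ⊤ (was ⊥); enqueue [1]
  #4 pop 3: in=⊤ → ⊤ (was 2); enqueue []
  #5 pop 4: in=⊤ → ⊤ (was ⊥); enqueue [2]
  #6 pop 0: in=⊤ → ⊤ (was 2); enqueue [4]
  #7 pop 1: in=⊤ → ⊤ (no change)
  #8 pop 2: in=⊤ → ⊤ (no change)
  #9 pop 4: in=⊤ → ⊤ (no change)

Fixpoint:
  val[0] = ⊤
  val[1] = ⊤
  val[2] = ⊤
  val[3] = ⊤
  val[4] = ⊤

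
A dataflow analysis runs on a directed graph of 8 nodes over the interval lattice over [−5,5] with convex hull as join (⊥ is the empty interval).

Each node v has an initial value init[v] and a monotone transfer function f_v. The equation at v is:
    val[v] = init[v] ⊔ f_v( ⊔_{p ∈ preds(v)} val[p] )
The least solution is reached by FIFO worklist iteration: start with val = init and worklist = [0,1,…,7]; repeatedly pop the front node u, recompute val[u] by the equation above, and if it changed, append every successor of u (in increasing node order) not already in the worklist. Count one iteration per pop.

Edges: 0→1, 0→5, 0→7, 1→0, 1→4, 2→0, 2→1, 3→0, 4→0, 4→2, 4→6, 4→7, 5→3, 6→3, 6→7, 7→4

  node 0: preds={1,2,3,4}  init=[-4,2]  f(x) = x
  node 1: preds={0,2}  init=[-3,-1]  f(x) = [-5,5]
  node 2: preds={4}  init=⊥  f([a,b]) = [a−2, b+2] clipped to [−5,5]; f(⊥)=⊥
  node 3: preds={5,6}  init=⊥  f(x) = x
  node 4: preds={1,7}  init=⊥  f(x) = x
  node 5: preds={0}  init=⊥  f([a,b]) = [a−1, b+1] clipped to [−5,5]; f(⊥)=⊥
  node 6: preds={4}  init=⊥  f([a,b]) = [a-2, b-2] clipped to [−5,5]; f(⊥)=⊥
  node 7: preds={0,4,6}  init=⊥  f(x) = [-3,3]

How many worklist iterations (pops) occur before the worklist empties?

18

Iteration log — 18 steps:
  step 1. node 0  ⊔preds=[-3,-1]  new=[-4,2]  stable
  step 2. node 1  ⊔preds=[-4,2]  new=[-5,5]  old=[-3,-1]  +wl: 0
  step 3. node 2  ⊔preds=⊥  new=⊥  stable
  step 4. node 3  ⊔preds=⊥  new=⊥  stable
  step 5. node 4  ⊔preds=[-5,5]  new=[-5,5]  old=⊥  +wl: 2
  step 6. node 5  ⊔preds=[-4,2]  new=[-5,3]  old=⊥  +wl: 3
  step 7. node 6  ⊔preds=[-5,5]  new=[-5,3]  old=⊥  +wl: 
  step 8. node 7  ⊔preds=[-5,5]  new=[-3,3]  old=⊥  +wl: 4
  step 9. node 0  ⊔preds=[-5,5]  new=[-5,5]  old=[-4,2]  +wl: 1,5,7
  step 10. node 2  ⊔preds=[-5,5]  new=[-5,5]  old=⊥  +wl: 0
  step 11. node 3  ⊔preds=[-5,3]  new=[-5,3]  old=⊥  +wl: 
  step 12. node 4  ⊔preds=[-5,5]  new=[-5,5]  stable
  step 13. node 1  ⊔preds=[-5,5]  new=[-5,5]  stable
  step 14. node 5  ⊔preds=[-5,5]  new=[-5,5]  old=[-5,3]  +wl: 3
  step 15. node 7  ⊔preds=[-5,5]  new=[-3,3]  stable
  step 16. node 0  ⊔preds=[-5,5]  new=[-5,5]  stable
  step 17. node 3  ⊔preds=[-5,5]  new=[-5,5]  old=[-5,3]  +wl: 0
  step 18. node 0  ⊔preds=[-5,5]  new=[-5,5]  stable

Least fixpoint reached:
  node 0: [-5,5]
  node 1: [-5,5]
  node 2: [-5,5]
  node 3: [-5,5]
  node 4: [-5,5]
  node 5: [-5,5]
  node 6: [-5,3]
  node 7: [-3,3]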